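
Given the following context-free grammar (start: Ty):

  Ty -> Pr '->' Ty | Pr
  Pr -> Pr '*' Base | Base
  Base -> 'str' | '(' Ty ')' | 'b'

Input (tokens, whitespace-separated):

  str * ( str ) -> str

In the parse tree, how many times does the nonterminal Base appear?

4

[Ty [Pr [Pr [Base str]] * [Base ( [Ty [Pr [Base str]]] )]] -> [Ty [Pr [Base str]]]]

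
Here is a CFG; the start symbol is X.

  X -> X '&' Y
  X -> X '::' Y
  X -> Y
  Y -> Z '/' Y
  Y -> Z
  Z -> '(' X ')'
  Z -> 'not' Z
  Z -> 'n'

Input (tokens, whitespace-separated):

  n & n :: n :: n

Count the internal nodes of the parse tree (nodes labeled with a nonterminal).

12

[X [X [X [X [Y [Z n]]] & [Y [Z n]]] :: [Y [Z n]]] :: [Y [Z n]]]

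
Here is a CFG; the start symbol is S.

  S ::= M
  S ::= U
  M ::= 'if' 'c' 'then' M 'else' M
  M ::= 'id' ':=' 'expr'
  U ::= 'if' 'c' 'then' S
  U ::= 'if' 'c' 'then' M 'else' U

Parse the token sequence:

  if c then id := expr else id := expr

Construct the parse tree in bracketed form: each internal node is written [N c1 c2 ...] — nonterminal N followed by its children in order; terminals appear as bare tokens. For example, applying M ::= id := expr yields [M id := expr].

S
M
if c then M else M
if c then id := expr else M
if c then id := expr else id := expr

[S [M if c then [M id := expr] else [M id := expr]]]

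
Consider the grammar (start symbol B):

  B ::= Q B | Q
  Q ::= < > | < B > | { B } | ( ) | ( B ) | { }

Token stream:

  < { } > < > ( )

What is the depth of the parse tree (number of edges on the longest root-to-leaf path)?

4

[B [Q < [B [Q { }]] >] [B [Q < >] [B [Q ( )]]]]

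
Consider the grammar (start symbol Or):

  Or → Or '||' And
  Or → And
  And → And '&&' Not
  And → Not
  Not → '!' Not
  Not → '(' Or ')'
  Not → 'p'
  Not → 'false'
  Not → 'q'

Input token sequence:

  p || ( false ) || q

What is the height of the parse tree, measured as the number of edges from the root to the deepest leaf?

7

[Or [Or [Or [And [Not p]]] || [And [Not ( [Or [And [Not false]]] )]]] || [And [Not q]]]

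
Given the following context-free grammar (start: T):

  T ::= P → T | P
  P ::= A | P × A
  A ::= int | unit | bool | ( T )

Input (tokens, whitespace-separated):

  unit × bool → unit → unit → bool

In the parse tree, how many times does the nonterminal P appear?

5

[T [P [P [A unit]] × [A bool]] → [T [P [A unit]] → [T [P [A unit]] → [T [P [A bool]]]]]]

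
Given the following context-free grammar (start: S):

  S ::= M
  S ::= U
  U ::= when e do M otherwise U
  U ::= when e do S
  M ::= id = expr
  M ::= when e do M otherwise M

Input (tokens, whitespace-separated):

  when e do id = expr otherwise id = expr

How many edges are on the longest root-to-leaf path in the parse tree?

[S [M when e do [M id = expr] otherwise [M id = expr]]]

3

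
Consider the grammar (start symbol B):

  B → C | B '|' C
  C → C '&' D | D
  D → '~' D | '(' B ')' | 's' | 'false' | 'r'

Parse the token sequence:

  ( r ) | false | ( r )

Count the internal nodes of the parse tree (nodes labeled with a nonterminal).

[B [B [B [C [D ( [B [C [D r]]] )]]] | [C [D false]]] | [C [D ( [B [C [D r]]] )]]]

15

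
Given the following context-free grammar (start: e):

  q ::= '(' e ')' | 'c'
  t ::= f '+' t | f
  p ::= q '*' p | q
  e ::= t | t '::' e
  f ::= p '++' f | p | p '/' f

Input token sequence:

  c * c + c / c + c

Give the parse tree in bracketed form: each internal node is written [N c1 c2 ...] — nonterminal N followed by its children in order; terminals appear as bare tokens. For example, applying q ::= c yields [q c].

e
t
f + t
p + t
q * p + t
c * p + t
c * q + t
c * c + t
c * c + f + t
c * c + p / f + t
c * c + q / f + t
c * c + c / f + t
c * c + c / p + t
c * c + c / q + t
c * c + c / c + t
c * c + c / c + f
c * c + c / c + p
c * c + c / c + q
c * c + c / c + c

[e [t [f [p [q c] * [p [q c]]]] + [t [f [p [q c]] / [f [p [q c]]]] + [t [f [p [q c]]]]]]]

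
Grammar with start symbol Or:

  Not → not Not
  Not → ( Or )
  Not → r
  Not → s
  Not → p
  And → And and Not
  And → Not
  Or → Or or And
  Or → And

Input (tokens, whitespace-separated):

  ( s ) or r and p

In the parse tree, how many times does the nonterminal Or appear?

3

[Or [Or [And [Not ( [Or [And [Not s]]] )]]] or [And [And [Not r]] and [Not p]]]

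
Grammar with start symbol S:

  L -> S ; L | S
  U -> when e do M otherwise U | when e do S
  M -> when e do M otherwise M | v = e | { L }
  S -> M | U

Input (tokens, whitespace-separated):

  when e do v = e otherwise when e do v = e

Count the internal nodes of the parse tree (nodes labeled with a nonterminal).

6

[S [U when e do [M v = e] otherwise [U when e do [S [M v = e]]]]]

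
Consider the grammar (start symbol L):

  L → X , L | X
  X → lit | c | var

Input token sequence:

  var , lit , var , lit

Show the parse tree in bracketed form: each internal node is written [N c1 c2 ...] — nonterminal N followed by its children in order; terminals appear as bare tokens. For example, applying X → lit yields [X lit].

L
X , L
var , L
var , X , L
var , lit , L
var , lit , X , L
var , lit , var , L
var , lit , var , X
var , lit , var , lit

[L [X var] , [L [X lit] , [L [X var] , [L [X lit]]]]]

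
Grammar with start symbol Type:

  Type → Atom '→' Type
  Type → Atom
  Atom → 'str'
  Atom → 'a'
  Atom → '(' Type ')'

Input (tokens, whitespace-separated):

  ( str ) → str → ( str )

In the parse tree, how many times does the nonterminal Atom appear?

5

[Type [Atom ( [Type [Atom str]] )] → [Type [Atom str] → [Type [Atom ( [Type [Atom str]] )]]]]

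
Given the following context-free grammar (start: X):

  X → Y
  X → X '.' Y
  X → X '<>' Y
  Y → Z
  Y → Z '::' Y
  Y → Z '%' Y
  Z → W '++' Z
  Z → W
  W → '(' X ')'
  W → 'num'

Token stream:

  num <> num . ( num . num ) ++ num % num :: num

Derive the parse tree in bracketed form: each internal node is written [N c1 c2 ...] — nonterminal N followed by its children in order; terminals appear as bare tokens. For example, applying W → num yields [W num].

[X [X [X [Y [Z [W num]]]] <> [Y [Z [W num]]]] . [Y [Z [W ( [X [X [Y [Z [W num]]]] . [Y [Z [W num]]]] )] ++ [Z [W num]]] % [Y [Z [W num]] :: [Y [Z [W num]]]]]]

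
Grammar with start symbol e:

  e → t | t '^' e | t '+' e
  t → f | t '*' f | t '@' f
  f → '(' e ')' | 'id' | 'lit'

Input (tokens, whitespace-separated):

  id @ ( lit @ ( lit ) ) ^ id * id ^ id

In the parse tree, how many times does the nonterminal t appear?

8

[e [t [t [f id]] @ [f ( [e [t [t [f lit]] @ [f ( [e [t [f lit]]] )]]] )]] ^ [e [t [t [f id]] * [f id]] ^ [e [t [f id]]]]]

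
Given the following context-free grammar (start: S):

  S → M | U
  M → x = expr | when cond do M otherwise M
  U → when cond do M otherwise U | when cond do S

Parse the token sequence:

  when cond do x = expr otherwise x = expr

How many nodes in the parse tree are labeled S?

1

[S [M when cond do [M x = expr] otherwise [M x = expr]]]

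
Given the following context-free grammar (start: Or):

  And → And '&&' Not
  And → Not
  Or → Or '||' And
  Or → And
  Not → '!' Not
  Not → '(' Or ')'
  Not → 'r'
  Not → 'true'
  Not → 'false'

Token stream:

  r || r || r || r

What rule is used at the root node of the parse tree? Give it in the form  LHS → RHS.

[Or [Or [Or [Or [And [Not r]]] || [And [Not r]]] || [And [Not r]]] || [And [Not r]]]

Or → Or '||' And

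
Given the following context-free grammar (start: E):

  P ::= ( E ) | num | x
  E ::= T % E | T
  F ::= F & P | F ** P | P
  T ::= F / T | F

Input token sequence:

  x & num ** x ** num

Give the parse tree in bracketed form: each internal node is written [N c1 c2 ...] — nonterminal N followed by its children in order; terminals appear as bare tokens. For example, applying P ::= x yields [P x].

[E [T [F [F [F [F [P x]] & [P num]] ** [P x]] ** [P num]]]]

E
T
F
F ** P
F ** P ** P
F & P ** P ** P
P & P ** P ** P
x & P ** P ** P
x & num ** P ** P
x & num ** x ** P
x & num ** x ** num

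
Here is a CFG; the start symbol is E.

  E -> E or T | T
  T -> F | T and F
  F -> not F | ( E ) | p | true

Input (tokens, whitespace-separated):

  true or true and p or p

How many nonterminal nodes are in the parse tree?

[E [E [E [T [F true]]] or [T [T [F true]] and [F p]]] or [T [F p]]]

11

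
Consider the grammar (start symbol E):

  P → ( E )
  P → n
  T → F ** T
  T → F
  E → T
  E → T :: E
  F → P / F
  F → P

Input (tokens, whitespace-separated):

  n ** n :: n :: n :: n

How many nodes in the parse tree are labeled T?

[E [T [F [P n]] ** [T [F [P n]]]] :: [E [T [F [P n]]] :: [E [T [F [P n]]] :: [E [T [F [P n]]]]]]]

5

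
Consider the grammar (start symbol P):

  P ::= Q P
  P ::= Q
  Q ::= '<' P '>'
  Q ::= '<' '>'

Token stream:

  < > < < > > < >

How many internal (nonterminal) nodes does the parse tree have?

[P [Q < >] [P [Q < [P [Q < >]] >] [P [Q < >]]]]

8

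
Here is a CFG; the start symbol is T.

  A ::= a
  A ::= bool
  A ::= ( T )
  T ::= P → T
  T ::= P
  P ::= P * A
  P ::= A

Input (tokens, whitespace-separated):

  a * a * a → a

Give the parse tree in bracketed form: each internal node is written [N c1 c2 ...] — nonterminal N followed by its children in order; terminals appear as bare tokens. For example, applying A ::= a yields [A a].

T
P → T
P * A → T
P * A * A → T
A * A * A → T
a * A * A → T
a * a * A → T
a * a * a → T
a * a * a → P
a * a * a → A
a * a * a → a

[T [P [P [P [A a]] * [A a]] * [A a]] → [T [P [A a]]]]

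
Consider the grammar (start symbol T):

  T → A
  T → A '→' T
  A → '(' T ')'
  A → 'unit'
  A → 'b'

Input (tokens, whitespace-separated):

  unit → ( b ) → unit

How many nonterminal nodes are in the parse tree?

8

[T [A unit] → [T [A ( [T [A b]] )] → [T [A unit]]]]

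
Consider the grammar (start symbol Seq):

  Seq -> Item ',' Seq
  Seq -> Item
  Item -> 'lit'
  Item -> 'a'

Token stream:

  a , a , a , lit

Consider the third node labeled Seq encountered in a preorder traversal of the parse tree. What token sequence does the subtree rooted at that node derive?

a , lit

[Seq [Item a] , [Seq [Item a] , [Seq [Item a] , [Seq [Item lit]]]]]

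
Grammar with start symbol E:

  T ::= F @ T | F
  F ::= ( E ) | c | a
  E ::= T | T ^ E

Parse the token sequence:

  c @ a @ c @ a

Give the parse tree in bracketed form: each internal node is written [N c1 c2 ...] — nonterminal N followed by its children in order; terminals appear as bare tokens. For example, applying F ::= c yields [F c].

E
T
F @ T
c @ T
c @ F @ T
c @ a @ T
c @ a @ F @ T
c @ a @ c @ T
c @ a @ c @ F
c @ a @ c @ a

[E [T [F c] @ [T [F a] @ [T [F c] @ [T [F a]]]]]]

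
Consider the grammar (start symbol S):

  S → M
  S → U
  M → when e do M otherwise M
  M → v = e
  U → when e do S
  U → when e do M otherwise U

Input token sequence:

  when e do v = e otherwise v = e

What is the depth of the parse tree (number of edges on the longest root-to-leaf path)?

3

[S [M when e do [M v = e] otherwise [M v = e]]]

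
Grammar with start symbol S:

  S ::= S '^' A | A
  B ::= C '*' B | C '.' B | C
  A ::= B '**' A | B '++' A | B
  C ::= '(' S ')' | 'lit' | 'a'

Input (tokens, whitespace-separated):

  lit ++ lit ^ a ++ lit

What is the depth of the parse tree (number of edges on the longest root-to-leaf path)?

[S [S [A [B [C lit]] ++ [A [B [C lit]]]]] ^ [A [B [C a]] ++ [A [B [C lit]]]]]

6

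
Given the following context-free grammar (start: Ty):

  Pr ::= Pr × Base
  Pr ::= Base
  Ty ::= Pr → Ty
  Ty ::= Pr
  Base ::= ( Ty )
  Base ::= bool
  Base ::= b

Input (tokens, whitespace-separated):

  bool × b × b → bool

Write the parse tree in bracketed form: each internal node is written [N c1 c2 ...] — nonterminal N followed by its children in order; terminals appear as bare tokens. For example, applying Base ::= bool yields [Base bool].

Ty
Pr → Ty
Pr × Base → Ty
Pr × Base × Base → Ty
Base × Base × Base → Ty
bool × Base × Base → Ty
bool × b × Base → Ty
bool × b × b → Ty
bool × b × b → Pr
bool × b × b → Base
bool × b × b → bool

[Ty [Pr [Pr [Pr [Base bool]] × [Base b]] × [Base b]] → [Ty [Pr [Base bool]]]]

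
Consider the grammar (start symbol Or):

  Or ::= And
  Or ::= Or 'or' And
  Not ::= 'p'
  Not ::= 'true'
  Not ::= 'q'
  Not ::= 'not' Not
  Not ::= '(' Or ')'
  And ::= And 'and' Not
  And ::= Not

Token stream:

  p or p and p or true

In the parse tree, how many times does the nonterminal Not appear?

[Or [Or [Or [And [Not p]]] or [And [And [Not p]] and [Not p]]] or [And [Not true]]]

4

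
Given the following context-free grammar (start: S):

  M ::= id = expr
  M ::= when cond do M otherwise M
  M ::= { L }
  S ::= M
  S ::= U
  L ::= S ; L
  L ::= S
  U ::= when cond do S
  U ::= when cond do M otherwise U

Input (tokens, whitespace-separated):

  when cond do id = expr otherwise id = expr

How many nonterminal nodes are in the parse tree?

[S [M when cond do [M id = expr] otherwise [M id = expr]]]

4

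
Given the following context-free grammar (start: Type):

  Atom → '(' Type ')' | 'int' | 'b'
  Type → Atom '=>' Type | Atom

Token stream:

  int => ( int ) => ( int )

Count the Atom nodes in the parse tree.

[Type [Atom int] => [Type [Atom ( [Type [Atom int]] )] => [Type [Atom ( [Type [Atom int]] )]]]]

5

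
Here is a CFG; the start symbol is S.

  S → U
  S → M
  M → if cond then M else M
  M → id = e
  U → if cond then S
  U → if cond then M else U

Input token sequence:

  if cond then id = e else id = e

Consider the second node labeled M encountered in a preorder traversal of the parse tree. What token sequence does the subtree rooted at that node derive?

[S [M if cond then [M id = e] else [M id = e]]]

id = e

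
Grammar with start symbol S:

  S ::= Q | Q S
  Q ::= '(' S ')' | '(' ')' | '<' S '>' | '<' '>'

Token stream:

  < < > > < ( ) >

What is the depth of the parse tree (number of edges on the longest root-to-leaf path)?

5

[S [Q < [S [Q < >]] >] [S [Q < [S [Q ( )]] >]]]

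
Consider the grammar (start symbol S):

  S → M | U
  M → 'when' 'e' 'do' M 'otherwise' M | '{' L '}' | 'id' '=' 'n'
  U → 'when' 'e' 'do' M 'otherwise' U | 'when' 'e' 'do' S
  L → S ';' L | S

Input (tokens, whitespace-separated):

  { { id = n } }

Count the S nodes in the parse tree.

[S [M { [L [S [M { [L [S [M id = n]]] }]]] }]]

3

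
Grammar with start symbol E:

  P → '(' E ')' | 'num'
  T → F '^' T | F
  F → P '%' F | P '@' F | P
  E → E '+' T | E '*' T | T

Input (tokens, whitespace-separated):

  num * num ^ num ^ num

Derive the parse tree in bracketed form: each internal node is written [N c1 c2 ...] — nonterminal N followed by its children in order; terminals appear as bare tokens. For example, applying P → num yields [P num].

E
E * T
T * T
F * T
P * T
num * T
num * F ^ T
num * P ^ T
num * num ^ T
num * num ^ F ^ T
num * num ^ P ^ T
num * num ^ num ^ T
num * num ^ num ^ F
num * num ^ num ^ P
num * num ^ num ^ num

[E [E [T [F [P num]]]] * [T [F [P num]] ^ [T [F [P num]] ^ [T [F [P num]]]]]]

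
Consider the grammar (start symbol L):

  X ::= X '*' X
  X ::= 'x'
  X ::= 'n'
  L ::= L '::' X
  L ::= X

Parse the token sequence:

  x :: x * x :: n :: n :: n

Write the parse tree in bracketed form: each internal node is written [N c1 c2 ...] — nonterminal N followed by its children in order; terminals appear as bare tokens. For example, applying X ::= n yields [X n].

[L [L [L [L [L [X x]] :: [X [X x] * [X x]]] :: [X n]] :: [X n]] :: [X n]]

L
L :: X
L :: X :: X
L :: X :: X :: X
L :: X :: X :: X :: X
X :: X :: X :: X :: X
x :: X :: X :: X :: X
x :: X * X :: X :: X :: X
x :: x * X :: X :: X :: X
x :: x * x :: X :: X :: X
x :: x * x :: n :: X :: X
x :: x * x :: n :: n :: X
x :: x * x :: n :: n :: n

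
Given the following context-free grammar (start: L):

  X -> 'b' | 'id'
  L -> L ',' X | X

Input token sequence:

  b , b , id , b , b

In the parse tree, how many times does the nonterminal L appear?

[L [L [L [L [L [X b]] , [X b]] , [X id]] , [X b]] , [X b]]

5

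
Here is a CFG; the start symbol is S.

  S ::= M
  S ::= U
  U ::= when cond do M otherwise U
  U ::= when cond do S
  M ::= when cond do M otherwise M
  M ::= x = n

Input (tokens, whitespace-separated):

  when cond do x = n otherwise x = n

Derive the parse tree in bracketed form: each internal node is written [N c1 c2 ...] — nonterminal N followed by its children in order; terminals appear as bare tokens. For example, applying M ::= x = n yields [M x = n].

[S [M when cond do [M x = n] otherwise [M x = n]]]

S
M
when cond do M otherwise M
when cond do x = n otherwise M
when cond do x = n otherwise x = n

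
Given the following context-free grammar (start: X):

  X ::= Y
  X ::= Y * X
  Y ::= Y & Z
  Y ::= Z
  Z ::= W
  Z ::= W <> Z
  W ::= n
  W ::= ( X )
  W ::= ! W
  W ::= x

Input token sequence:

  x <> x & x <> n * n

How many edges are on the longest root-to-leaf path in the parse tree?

6

[X [Y [Y [Z [W x] <> [Z [W x]]]] & [Z [W x] <> [Z [W n]]]] * [X [Y [Z [W n]]]]]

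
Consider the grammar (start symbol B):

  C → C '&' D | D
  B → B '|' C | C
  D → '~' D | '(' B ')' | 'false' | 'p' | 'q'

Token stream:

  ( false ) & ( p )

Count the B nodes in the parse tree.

[B [C [C [D ( [B [C [D false]]] )]] & [D ( [B [C [D p]]] )]]]

3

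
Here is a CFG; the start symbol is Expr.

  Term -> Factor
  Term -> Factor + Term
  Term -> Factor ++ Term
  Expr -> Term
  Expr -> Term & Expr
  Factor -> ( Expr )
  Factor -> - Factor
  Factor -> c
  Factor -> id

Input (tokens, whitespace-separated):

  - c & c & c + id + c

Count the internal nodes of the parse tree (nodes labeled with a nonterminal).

14

[Expr [Term [Factor - [Factor c]]] & [Expr [Term [Factor c]] & [Expr [Term [Factor c] + [Term [Factor id] + [Term [Factor c]]]]]]]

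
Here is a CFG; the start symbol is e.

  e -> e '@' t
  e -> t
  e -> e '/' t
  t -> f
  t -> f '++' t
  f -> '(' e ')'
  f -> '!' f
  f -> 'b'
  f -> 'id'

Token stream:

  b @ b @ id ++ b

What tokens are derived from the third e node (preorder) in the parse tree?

b

[e [e [e [t [f b]]] @ [t [f b]]] @ [t [f id] ++ [t [f b]]]]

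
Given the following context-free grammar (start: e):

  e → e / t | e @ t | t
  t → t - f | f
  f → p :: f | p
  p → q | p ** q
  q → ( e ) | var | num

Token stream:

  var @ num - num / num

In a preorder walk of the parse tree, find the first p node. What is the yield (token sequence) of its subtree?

var

[e [e [e [t [f [p [q var]]]]] @ [t [t [f [p [q num]]]] - [f [p [q num]]]]] / [t [f [p [q num]]]]]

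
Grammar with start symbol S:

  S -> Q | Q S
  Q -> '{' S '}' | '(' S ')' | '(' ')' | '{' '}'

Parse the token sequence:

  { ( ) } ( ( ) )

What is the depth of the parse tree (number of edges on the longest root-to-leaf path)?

5

[S [Q { [S [Q ( )]] }] [S [Q ( [S [Q ( )]] )]]]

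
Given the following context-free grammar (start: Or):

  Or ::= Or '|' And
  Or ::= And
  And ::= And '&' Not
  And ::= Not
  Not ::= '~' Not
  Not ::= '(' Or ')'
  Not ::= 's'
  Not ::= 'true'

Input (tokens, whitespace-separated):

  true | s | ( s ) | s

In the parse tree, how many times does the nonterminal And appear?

5

[Or [Or [Or [Or [And [Not true]]] | [And [Not s]]] | [And [Not ( [Or [And [Not s]]] )]]] | [And [Not s]]]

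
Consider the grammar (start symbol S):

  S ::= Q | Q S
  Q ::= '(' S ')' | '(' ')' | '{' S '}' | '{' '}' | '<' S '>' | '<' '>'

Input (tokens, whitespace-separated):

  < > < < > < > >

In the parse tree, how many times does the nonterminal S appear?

[S [Q < >] [S [Q < [S [Q < >] [S [Q < >]]] >]]]

4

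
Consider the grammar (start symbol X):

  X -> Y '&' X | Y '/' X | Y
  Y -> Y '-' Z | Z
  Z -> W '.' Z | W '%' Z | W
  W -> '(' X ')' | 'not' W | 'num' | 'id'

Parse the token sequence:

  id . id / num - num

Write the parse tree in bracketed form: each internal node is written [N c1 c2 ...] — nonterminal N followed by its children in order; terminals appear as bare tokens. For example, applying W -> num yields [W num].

X
Y / X
Z / X
W . Z / X
id . Z / X
id . W / X
id . id / X
id . id / Y
id . id / Y - Z
id . id / Z - Z
id . id / W - Z
id . id / num - Z
id . id / num - W
id . id / num - num

[X [Y [Z [W id] . [Z [W id]]]] / [X [Y [Y [Z [W num]]] - [Z [W num]]]]]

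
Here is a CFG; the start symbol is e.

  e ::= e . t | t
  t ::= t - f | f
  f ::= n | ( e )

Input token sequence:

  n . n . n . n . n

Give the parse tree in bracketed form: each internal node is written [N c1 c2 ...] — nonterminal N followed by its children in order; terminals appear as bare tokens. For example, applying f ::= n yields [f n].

e
e . t
e . t . t
e . t . t . t
e . t . t . t . t
t . t . t . t . t
f . t . t . t . t
n . t . t . t . t
n . f . t . t . t
n . n . t . t . t
n . n . f . t . t
n . n . n . t . t
n . n . n . f . t
n . n . n . n . t
n . n . n . n . f
n . n . n . n . n

[e [e [e [e [e [t [f n]]] . [t [f n]]] . [t [f n]]] . [t [f n]]] . [t [f n]]]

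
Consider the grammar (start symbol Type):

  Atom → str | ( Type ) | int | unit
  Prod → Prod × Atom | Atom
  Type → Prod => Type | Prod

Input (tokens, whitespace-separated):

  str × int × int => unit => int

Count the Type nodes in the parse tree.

3

[Type [Prod [Prod [Prod [Atom str]] × [Atom int]] × [Atom int]] => [Type [Prod [Atom unit]] => [Type [Prod [Atom int]]]]]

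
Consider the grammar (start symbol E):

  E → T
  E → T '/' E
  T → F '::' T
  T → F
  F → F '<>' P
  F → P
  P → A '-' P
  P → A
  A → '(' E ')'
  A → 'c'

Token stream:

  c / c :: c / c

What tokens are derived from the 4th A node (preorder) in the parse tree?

c

[E [T [F [P [A c]]]] / [E [T [F [P [A c]]] :: [T [F [P [A c]]]]] / [E [T [F [P [A c]]]]]]]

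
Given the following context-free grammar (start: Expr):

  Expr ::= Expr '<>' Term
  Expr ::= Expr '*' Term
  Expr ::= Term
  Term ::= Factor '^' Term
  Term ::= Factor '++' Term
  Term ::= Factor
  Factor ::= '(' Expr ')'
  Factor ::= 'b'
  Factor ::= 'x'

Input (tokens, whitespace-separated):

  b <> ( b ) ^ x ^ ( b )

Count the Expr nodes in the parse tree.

[Expr [Expr [Term [Factor b]]] <> [Term [Factor ( [Expr [Term [Factor b]]] )] ^ [Term [Factor x] ^ [Term [Factor ( [Expr [Term [Factor b]]] )]]]]]

4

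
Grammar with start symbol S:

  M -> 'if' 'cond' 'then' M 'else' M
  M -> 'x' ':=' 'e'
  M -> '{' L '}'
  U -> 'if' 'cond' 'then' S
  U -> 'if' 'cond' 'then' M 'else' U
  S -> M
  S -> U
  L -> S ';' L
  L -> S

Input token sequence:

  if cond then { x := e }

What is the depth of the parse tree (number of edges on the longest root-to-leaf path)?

7

[S [U if cond then [S [M { [L [S [M x := e]]] }]]]]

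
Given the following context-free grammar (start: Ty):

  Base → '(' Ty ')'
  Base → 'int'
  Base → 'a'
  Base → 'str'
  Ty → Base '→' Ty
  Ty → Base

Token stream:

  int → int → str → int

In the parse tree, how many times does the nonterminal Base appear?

4

[Ty [Base int] → [Ty [Base int] → [Ty [Base str] → [Ty [Base int]]]]]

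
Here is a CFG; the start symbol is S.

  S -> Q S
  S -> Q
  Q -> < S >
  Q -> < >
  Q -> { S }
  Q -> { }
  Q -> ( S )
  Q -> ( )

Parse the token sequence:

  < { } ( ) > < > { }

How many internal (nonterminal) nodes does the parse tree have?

10

[S [Q < [S [Q { }] [S [Q ( )]]] >] [S [Q < >] [S [Q { }]]]]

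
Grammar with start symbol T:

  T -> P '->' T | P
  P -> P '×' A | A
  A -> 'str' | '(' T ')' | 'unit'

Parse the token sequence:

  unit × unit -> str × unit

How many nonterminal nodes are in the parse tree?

[T [P [P [A unit]] × [A unit]] -> [T [P [P [A str]] × [A unit]]]]

10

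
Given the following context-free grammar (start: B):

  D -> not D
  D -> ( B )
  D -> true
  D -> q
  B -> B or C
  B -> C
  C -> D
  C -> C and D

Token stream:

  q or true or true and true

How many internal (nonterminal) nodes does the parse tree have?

[B [B [B [C [D q]]] or [C [D true]]] or [C [C [D true]] and [D true]]]

11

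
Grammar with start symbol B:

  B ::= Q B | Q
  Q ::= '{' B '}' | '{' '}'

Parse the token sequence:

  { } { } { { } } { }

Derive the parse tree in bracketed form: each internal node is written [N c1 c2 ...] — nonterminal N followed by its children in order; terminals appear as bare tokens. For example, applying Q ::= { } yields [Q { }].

[B [Q { }] [B [Q { }] [B [Q { [B [Q { }]] }] [B [Q { }]]]]]

B
Q B
{ } B
{ } Q B
{ } { } B
{ } { } Q B
{ } { } { B } B
{ } { } { Q } B
{ } { } { { } } B
{ } { } { { } } Q
{ } { } { { } } { }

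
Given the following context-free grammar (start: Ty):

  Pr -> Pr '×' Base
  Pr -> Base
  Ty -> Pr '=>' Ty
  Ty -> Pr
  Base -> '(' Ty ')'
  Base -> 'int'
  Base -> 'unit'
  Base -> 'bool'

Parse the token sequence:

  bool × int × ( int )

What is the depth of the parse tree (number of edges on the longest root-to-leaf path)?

6

[Ty [Pr [Pr [Pr [Base bool]] × [Base int]] × [Base ( [Ty [Pr [Base int]]] )]]]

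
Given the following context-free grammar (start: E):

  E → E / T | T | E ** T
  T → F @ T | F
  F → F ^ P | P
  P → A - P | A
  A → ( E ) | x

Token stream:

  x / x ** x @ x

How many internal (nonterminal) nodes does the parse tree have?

[E [E [E [T [F [P [A x]]]]] / [T [F [P [A x]]]]] ** [T [F [P [A x]]] @ [T [F [P [A x]]]]]]

19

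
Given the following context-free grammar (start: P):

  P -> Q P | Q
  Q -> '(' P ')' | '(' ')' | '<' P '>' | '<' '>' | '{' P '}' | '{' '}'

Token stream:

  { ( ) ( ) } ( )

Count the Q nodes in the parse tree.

[P [Q { [P [Q ( )] [P [Q ( )]]] }] [P [Q ( )]]]

4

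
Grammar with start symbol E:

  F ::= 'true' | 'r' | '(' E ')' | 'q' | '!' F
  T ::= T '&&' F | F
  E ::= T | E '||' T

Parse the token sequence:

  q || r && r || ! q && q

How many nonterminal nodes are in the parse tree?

[E [E [E [T [F q]]] || [T [T [F r]] && [F r]]] || [T [T [F ! [F q]]] && [F q]]]

14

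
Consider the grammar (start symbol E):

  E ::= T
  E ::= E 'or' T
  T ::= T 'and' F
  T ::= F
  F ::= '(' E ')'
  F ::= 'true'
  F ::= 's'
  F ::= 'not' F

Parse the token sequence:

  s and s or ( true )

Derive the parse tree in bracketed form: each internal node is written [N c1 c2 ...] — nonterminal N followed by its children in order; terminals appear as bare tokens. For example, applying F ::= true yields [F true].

E
E or T
T or T
T and F or T
F and F or T
s and F or T
s and s or T
s and s or F
s and s or ( E )
s and s or ( T )
s and s or ( F )
s and s or ( true )

[E [E [T [T [F s]] and [F s]]] or [T [F ( [E [T [F true]]] )]]]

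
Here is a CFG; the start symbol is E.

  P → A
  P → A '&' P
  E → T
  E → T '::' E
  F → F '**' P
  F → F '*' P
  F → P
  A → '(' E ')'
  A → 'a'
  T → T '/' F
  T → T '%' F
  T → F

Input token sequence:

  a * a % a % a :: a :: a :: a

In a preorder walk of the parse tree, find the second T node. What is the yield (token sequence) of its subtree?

[E [T [T [T [F [F [P [A a]]] * [P [A a]]]] % [F [P [A a]]]] % [F [P [A a]]]] :: [E [T [F [P [A a]]]] :: [E [T [F [P [A a]]]] :: [E [T [F [P [A a]]]]]]]]

a * a % a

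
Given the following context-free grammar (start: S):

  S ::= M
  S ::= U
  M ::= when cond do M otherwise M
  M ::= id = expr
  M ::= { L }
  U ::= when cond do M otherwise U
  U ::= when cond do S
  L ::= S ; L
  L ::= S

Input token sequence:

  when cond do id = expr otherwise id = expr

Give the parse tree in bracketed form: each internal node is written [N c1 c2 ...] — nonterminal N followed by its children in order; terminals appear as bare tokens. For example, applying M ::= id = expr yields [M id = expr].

[S [M when cond do [M id = expr] otherwise [M id = expr]]]

S
M
when cond do M otherwise M
when cond do id = expr otherwise M
when cond do id = expr otherwise id = expr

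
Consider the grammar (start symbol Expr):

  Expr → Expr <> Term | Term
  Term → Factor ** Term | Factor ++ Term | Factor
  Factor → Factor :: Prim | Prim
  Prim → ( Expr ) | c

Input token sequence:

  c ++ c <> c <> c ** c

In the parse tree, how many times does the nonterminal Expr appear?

[Expr [Expr [Expr [Term [Factor [Prim c]] ++ [Term [Factor [Prim c]]]]] <> [Term [Factor [Prim c]]]] <> [Term [Factor [Prim c]] ** [Term [Factor [Prim c]]]]]

3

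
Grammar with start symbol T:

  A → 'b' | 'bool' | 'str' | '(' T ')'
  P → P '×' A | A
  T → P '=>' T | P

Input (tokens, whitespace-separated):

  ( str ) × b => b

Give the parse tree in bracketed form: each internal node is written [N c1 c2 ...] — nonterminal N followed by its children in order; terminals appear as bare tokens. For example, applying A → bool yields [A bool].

[T [P [P [A ( [T [P [A str]]] )]] × [A b]] => [T [P [A b]]]]

T
P => T
P × A => T
A × A => T
( T ) × A => T
( P ) × A => T
( A ) × A => T
( str ) × A => T
( str ) × b => T
( str ) × b => P
( str ) × b => A
( str ) × b => b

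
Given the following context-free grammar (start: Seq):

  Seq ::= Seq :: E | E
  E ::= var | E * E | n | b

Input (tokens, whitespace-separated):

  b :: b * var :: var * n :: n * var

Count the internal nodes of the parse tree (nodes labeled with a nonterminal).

14

[Seq [Seq [Seq [Seq [E b]] :: [E [E b] * [E var]]] :: [E [E var] * [E n]]] :: [E [E n] * [E var]]]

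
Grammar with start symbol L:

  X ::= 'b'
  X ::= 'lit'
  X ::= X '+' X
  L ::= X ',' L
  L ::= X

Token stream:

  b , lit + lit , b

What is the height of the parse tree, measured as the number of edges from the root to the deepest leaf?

[L [X b] , [L [X [X lit] + [X lit]] , [L [X b]]]]

4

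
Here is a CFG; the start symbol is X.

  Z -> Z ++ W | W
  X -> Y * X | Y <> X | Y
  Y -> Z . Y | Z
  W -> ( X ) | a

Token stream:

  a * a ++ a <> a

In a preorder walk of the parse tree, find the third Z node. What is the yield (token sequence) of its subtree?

[X [Y [Z [W a]]] * [X [Y [Z [Z [W a]] ++ [W a]]] <> [X [Y [Z [W a]]]]]]

a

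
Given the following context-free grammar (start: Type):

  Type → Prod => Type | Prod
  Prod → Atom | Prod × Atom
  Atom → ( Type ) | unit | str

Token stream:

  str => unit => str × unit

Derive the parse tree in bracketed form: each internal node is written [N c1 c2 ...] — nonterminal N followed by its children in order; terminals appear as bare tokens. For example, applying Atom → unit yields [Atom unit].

[Type [Prod [Atom str]] => [Type [Prod [Atom unit]] => [Type [Prod [Prod [Atom str]] × [Atom unit]]]]]

Type
Prod => Type
Atom => Type
str => Type
str => Prod => Type
str => Atom => Type
str => unit => Type
str => unit => Prod
str => unit => Prod × Atom
str => unit => Atom × Atom
str => unit => str × Atom
str => unit => str × unit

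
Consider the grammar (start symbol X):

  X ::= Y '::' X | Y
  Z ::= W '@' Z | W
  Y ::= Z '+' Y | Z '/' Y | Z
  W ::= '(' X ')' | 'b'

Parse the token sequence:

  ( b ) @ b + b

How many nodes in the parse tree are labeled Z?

[X [Y [Z [W ( [X [Y [Z [W b]]]] )] @ [Z [W b]]] + [Y [Z [W b]]]]]

4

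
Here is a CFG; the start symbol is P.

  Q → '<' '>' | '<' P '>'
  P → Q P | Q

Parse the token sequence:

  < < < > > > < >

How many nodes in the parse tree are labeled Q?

4

[P [Q < [P [Q < [P [Q < >]] >]] >] [P [Q < >]]]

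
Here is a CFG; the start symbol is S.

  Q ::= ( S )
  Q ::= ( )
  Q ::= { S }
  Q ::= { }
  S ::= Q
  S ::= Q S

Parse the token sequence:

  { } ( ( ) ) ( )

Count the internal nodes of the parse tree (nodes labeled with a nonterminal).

[S [Q { }] [S [Q ( [S [Q ( )]] )] [S [Q ( )]]]]

8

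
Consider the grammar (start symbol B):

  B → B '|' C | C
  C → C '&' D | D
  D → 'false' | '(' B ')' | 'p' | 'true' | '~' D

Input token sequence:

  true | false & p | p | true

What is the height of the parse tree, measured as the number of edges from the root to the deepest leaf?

6

[B [B [B [B [C [D true]]] | [C [C [D false]] & [D p]]] | [C [D p]]] | [C [D true]]]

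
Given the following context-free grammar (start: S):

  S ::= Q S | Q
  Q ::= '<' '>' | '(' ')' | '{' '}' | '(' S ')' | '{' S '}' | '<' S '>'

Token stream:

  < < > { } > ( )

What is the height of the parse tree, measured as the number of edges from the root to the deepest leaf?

[S [Q < [S [Q < >] [S [Q { }]]] >] [S [Q ( )]]]

5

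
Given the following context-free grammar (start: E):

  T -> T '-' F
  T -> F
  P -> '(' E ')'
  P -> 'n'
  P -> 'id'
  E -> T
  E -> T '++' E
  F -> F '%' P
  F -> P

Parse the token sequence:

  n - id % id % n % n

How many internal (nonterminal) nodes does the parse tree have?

[E [T [T [F [P n]]] - [F [F [F [F [P id]] % [P id]] % [P n]] % [P n]]]]

13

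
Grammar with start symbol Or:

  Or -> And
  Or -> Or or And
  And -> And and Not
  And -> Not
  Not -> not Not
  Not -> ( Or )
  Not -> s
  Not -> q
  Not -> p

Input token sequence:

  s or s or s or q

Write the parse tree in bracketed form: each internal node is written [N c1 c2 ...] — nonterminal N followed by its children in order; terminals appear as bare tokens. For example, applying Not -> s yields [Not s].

Or
Or or And
Or or And or And
Or or And or And or And
And or And or And or And
Not or And or And or And
s or And or And or And
s or Not or And or And
s or s or And or And
s or s or Not or And
s or s or s or And
s or s or s or Not
s or s or s or q

[Or [Or [Or [Or [And [Not s]]] or [And [Not s]]] or [And [Not s]]] or [And [Not q]]]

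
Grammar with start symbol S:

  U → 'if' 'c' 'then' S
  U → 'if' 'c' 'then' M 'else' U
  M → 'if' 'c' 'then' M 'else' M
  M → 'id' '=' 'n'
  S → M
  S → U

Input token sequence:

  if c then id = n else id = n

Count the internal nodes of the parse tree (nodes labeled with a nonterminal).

[S [M if c then [M id = n] else [M id = n]]]

4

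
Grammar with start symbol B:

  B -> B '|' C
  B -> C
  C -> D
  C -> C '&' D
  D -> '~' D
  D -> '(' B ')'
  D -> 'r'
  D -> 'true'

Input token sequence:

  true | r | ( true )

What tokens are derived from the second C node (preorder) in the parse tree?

r

[B [B [B [C [D true]]] | [C [D r]]] | [C [D ( [B [C [D true]]] )]]]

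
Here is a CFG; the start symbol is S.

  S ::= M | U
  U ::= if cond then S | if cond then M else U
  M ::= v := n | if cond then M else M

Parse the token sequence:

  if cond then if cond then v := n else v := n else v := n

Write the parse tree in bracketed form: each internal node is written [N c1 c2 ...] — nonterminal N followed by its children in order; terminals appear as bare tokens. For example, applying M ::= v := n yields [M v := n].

[S [M if cond then [M if cond then [M v := n] else [M v := n]] else [M v := n]]]

S
M
if cond then M else M
if cond then if cond then M else M else M
if cond then if cond then v := n else M else M
if cond then if cond then v := n else v := n else M
if cond then if cond then v := n else v := n else v := n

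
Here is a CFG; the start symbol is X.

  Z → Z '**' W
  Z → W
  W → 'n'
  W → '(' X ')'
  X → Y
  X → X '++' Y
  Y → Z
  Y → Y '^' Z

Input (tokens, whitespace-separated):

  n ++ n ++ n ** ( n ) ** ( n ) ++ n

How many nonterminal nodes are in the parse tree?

[X [X [X [X [Y [Z [W n]]]] ++ [Y [Z [W n]]]] ++ [Y [Z [Z [Z [W n]] ** [W ( [X [Y [Z [W n]]]] )]] ** [W ( [X [Y [Z [W n]]]] )]]]] ++ [Y [Z [W n]]]]

28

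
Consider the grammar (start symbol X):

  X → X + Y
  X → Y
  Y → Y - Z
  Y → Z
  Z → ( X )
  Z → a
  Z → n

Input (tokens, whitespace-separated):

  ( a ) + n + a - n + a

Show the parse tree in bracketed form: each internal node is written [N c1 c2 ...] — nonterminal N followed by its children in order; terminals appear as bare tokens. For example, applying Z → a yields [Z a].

X
X + Y
X + Y + Y
X + Y + Y + Y
Y + Y + Y + Y
Z + Y + Y + Y
( X ) + Y + Y + Y
( Y ) + Y + Y + Y
( Z ) + Y + Y + Y
( a ) + Y + Y + Y
( a ) + Z + Y + Y
( a ) + n + Y + Y
( a ) + n + Y - Z + Y
( a ) + n + Z - Z + Y
( a ) + n + a - Z + Y
( a ) + n + a - n + Y
( a ) + n + a - n + Z
( a ) + n + a - n + a

[X [X [X [X [Y [Z ( [X [Y [Z a]]] )]]] + [Y [Z n]]] + [Y [Y [Z a]] - [Z n]]] + [Y [Z a]]]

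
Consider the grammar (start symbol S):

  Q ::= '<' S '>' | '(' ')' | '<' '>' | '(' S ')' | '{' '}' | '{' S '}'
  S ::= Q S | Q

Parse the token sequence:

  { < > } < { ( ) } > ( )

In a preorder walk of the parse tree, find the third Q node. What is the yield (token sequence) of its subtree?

[S [Q { [S [Q < >]] }] [S [Q < [S [Q { [S [Q ( )]] }]] >] [S [Q ( )]]]]

< { ( ) } >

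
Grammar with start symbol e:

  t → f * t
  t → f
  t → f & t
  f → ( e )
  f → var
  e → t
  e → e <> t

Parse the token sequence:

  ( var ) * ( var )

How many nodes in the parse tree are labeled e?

3

[e [t [f ( [e [t [f var]]] )] * [t [f ( [e [t [f var]]] )]]]]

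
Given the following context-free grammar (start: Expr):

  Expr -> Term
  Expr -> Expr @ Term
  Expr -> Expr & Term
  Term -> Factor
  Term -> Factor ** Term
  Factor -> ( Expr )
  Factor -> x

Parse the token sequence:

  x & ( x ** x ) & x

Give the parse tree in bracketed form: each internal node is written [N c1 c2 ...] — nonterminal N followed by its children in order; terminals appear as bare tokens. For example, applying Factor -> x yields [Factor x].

[Expr [Expr [Expr [Term [Factor x]]] & [Term [Factor ( [Expr [Term [Factor x] ** [Term [Factor x]]]] )]]] & [Term [Factor x]]]

Expr
Expr & Term
Expr & Term & Term
Term & Term & Term
Factor & Term & Term
x & Term & Term
x & Factor & Term
x & ( Expr ) & Term
x & ( Term ) & Term
x & ( Factor ** Term ) & Term
x & ( x ** Term ) & Term
x & ( x ** Factor ) & Term
x & ( x ** x ) & Term
x & ( x ** x ) & Factor
x & ( x ** x ) & x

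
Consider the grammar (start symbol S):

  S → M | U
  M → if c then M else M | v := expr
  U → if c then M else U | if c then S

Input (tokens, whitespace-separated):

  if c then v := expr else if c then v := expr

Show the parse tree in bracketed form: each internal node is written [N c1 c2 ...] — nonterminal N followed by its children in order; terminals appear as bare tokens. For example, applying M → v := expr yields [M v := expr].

S
U
if c then M else U
if c then v := expr else U
if c then v := expr else if c then S
if c then v := expr else if c then M
if c then v := expr else if c then v := expr

[S [U if c then [M v := expr] else [U if c then [S [M v := expr]]]]]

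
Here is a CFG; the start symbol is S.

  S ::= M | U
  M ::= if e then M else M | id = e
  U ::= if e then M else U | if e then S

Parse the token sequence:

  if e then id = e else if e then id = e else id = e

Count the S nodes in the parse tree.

[S [M if e then [M id = e] else [M if e then [M id = e] else [M id = e]]]]

1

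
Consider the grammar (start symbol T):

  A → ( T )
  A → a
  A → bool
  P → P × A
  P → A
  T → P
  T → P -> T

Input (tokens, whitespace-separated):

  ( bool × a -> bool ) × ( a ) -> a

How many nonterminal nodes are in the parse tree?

19

[T [P [P [A ( [T [P [P [A bool]] × [A a]] -> [T [P [A bool]]]] )]] × [A ( [T [P [A a]]] )]] -> [T [P [A a]]]]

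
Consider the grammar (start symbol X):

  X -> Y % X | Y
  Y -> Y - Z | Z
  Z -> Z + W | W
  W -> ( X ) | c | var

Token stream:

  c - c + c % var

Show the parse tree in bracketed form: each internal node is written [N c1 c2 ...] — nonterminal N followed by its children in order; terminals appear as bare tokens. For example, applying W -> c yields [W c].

[X [Y [Y [Z [W c]]] - [Z [Z [W c]] + [W c]]] % [X [Y [Z [W var]]]]]

X
Y % X
Y - Z % X
Z - Z % X
W - Z % X
c - Z % X
c - Z + W % X
c - W + W % X
c - c + W % X
c - c + c % X
c - c + c % Y
c - c + c % Z
c - c + c % W
c - c + c % var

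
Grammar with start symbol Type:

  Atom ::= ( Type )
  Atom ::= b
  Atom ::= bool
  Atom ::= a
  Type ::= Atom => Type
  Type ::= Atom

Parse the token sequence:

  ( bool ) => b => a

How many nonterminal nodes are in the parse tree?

8

[Type [Atom ( [Type [Atom bool]] )] => [Type [Atom b] => [Type [Atom a]]]]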